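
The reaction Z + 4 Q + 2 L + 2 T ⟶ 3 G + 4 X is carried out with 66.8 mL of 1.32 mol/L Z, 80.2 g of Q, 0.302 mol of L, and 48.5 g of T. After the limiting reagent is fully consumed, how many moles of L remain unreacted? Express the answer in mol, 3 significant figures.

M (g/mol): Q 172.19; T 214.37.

n(Z) = 1.32 × 66.80/1000 = 0.08818 mol
n(Q) = 80.20 / 172.19 = 0.4658 mol
n(L) = 0.3020 mol
n(T) = 48.50 / 214.37 = 0.2262 mol
n/ν → Z: 0.08818, Q: 0.1165, L: 0.1510, T: 0.1131; Z is limiting.
L consumed = (2/1) × 0.08818 = 0.1764 mol
L remaining = 0.3020 − 0.1764 = 0.1256 mol

0.126 mol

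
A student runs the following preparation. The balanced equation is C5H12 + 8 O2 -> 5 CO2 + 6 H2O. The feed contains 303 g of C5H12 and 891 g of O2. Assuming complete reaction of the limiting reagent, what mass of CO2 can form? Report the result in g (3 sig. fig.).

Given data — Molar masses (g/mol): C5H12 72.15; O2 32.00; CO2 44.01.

n(C5H12) = 303.0 / 72.15 = 4.200 mol
n(O2) = 891.0 / 32.00 = 27.84 mol
n/ν for C5H12 = 4.200/1 = 4.200
n/ν for O2 = 27.84/8 = 3.480
Smallest n/ν is O2 → limiting reagent.
n(CO2) = (5/8) × 27.84 = 17.40 mol
mass = 17.40 × 44.01 = 765.8 g

766 g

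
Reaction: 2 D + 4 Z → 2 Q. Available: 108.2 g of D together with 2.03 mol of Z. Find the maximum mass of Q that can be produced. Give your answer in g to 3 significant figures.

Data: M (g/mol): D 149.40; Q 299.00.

217 g

n(D) = 108.2 / 149.40 = 0.7242 mol
n(Z) = 2.030 mol
n/ν for D = 0.7242/2 = 0.3621
n/ν for Z = 2.030/4 = 0.5075
Smallest n/ν is D → limiting reagent.
n(Q) = (2/2) × 0.7242 = 0.7242 mol
mass = 0.7242 × 299.00 = 216.5 g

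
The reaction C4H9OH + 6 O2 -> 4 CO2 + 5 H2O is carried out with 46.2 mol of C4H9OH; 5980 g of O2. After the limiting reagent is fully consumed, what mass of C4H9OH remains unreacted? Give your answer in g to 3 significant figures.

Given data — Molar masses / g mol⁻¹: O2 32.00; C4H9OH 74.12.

1120 g

n(C4H9OH) = 46.20 mol
n(O2) = 5980 / 32.00 = 186.9 mol
n/ν → C4H9OH: 46.20, O2: 31.15; O2 is limiting.
C4H9OH consumed = (1/6) × 186.9 = 31.15 mol
C4H9OH remaining = 46.20 − 31.15 = 15.05 mol
mass = 15.05 × 74.12 = 1116 g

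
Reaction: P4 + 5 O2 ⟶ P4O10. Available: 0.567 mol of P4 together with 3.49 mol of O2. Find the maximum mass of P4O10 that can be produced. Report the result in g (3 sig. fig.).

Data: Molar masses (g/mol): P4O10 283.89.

n(P4) = 0.5670 mol
n(O2) = 3.490 mol
n/ν for P4 = 0.5670/1 = 0.5670
n/ν for O2 = 3.490/5 = 0.6980
Smallest n/ν is P4 → limiting reagent.
n(P4O10) = (1/1) × 0.5670 = 0.5670 mol
mass = 0.5670 × 283.89 = 161.0 g

161 g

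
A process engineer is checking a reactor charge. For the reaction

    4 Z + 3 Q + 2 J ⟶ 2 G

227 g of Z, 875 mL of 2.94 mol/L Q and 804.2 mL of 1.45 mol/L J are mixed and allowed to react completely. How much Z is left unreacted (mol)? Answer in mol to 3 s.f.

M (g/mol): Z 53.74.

1.89 mol

n(Z) = 227.0 / 53.74 = 4.224 mol
n(Q) = 2.94 × 875.0/1000 = 2.573 mol
n(J) = 1.45 × 804.2/1000 = 1.166 mol
n/ν for Z = 4.224/4 = 1.056
n/ν for Q = 2.573/3 = 0.8577
n/ν for J = 1.166/2 = 0.5830
Smallest n/ν is J → limiting reagent.
Z consumed = (4/2) × 1.166 = 2.332 mol
Z remaining = 4.224 − 2.332 = 1.892 mol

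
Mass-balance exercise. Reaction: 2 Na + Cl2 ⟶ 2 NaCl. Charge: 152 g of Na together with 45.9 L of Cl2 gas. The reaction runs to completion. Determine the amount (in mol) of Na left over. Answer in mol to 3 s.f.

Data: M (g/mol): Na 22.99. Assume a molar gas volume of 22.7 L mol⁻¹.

2.57 mol

n(Na) = 152.0 / 22.99 = 6.612 mol
n(Cl2) = 45.90 / 22.7 = 2.022 mol
n/ν for Na = 6.612/2 = 3.306
n/ν for Cl2 = 2.022/1 = 2.022
Smallest n/ν is Cl2 → limiting reagent.
Na consumed = (2/1) × 2.022 = 4.044 mol
Na remaining = 6.612 − 4.044 = 2.568 mol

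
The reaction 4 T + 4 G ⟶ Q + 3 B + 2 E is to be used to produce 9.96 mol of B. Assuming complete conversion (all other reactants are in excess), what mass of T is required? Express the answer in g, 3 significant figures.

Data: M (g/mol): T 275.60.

3660 g

n(B) = 9.960 mol
n(T) = (4/3) × 9.960 = 13.28 mol
mass = 13.28 × 275.60 = 3660 g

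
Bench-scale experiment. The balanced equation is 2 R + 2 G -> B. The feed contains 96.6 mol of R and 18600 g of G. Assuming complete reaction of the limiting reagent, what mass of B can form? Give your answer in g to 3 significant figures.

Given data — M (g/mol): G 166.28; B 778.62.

37600 g

n(R) = 96.60 mol
n(G) = 18600 / 166.28 = 111.9 mol
n/ν for R = 96.60/2 = 48.30
n/ν for G = 111.9/2 = 55.95
Smallest n/ν is R → limiting reagent.
n(B) = (1/2) × 96.60 = 48.30 mol
mass = 48.30 × 778.62 = 37610 g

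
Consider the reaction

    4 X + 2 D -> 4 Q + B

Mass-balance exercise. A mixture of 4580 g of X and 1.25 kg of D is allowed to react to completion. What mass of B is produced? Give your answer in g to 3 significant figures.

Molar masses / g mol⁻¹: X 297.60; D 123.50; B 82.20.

316 g

n(X) = 4580 / 297.60 = 15.39 mol
n(D) = 1.250×1000 / 123.50 = 10.12 mol
n/ν → X: 3.848, D: 5.060; X is limiting.
n(B) = (1/4) × 15.39 = 3.848 mol
mass = 3.848 × 82.20 = 316.3 g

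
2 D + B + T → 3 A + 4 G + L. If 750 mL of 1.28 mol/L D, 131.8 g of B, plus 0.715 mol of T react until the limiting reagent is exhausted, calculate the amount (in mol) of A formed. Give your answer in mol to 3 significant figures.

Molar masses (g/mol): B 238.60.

1.44 mol

n(D) = 1.28 × 750.0/1000 = 0.9600 mol
n(B) = 131.8 / 238.60 = 0.5524 mol
n(T) = 0.7150 mol
n/ν for D = 0.9600/2 = 0.4800
n/ν for B = 0.5524/1 = 0.5524
n/ν for T = 0.7150/1 = 0.7150
Smallest n/ν is D → limiting reagent.
n(A) = (3/2) × 0.9600 = 1.440 mol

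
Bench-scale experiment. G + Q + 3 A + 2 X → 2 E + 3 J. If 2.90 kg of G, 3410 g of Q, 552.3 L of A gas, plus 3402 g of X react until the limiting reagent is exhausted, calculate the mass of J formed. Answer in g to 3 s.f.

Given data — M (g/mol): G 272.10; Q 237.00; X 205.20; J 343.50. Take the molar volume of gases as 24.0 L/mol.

7900 g

n(G) = 2.900×1000 / 272.10 = 10.66 mol
n(Q) = 3410 / 237.00 = 14.39 mol
n(A) = 552.3 / 24.0 = 23.01 mol
n(X) = 3402 / 205.20 = 16.58 mol
n/ν for G = 10.66/1 = 10.66
n/ν for Q = 14.39/1 = 14.39
n/ν for A = 23.01/3 = 7.670
n/ν for X = 16.58/2 = 8.290
Smallest n/ν is A → limiting reagent.
n(J) = (3/3) × 23.01 = 23.01 mol
mass = 23.01 × 343.50 = 7904 g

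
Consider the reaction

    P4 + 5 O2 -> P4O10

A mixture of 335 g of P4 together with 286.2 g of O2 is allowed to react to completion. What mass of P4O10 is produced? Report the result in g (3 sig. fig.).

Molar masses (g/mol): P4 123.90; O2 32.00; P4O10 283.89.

n(P4) = 335.0 / 123.90 = 2.704 mol
n(O2) = 286.2 / 32.00 = 8.944 mol
n/ν → P4: 2.704, O2: 1.789; O2 is limiting.
n(P4O10) = (1/5) × 8.944 = 1.789 mol
mass = 1.789 × 283.89 = 507.9 g

508 g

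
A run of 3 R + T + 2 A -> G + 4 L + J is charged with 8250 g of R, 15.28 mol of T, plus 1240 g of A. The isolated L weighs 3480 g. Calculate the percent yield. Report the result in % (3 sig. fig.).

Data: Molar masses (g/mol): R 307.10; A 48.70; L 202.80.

47.9 %

n(R) = 8250 / 307.10 = 26.86 mol
n(T) = 15.28 mol
n(A) = 1240 / 48.70 = 25.46 mol
n/ν for R = 26.86/3 = 8.953
n/ν for T = 15.28/1 = 15.28
n/ν for A = 25.46/2 = 12.73
Smallest n/ν is R → limiting reagent.
theoretical n(L) = (4/3) × 26.86 = 35.81 mol → 7262 g
% yield = 3480 / 7262 × 100 = 47.92 %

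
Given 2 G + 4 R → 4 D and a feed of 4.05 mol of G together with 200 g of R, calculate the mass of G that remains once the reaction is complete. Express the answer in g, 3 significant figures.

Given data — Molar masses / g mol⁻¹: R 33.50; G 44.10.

n(G) = 4.050 mol
n(R) = 200.0 / 33.50 = 5.970 mol
n/ν for G = 4.050/2 = 2.025
n/ν for R = 5.970/4 = 1.493
Smallest n/ν is R → limiting reagent.
G consumed = (2/4) × 5.970 = 2.985 mol
G remaining = 4.050 − 2.985 = 1.065 mol
mass = 1.065 × 44.10 = 46.97 g

47.0 g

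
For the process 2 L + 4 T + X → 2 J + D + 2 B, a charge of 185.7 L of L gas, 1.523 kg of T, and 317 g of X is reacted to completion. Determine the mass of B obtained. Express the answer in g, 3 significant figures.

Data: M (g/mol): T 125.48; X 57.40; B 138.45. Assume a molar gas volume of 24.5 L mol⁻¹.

n(L) = 185.7 / 24.5 = 7.580 mol
n(T) = 1.523×1000 / 125.48 = 12.14 mol
n(X) = 317.0 / 57.40 = 5.523 mol
n/ν → L: 3.790, T: 3.035, X: 5.523; T is limiting.
n(B) = (2/4) × 12.14 = 6.070 mol
mass = 6.070 × 138.45 = 840.4 g

840 g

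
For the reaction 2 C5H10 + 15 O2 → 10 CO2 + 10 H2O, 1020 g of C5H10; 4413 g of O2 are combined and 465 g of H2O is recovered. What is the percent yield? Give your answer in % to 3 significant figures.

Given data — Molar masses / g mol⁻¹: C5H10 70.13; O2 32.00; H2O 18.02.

n(C5H10) = 1020 / 70.13 = 14.54 mol
n(O2) = 4413 / 32.00 = 137.9 mol
n/ν for C5H10 = 14.54/2 = 7.270
n/ν for O2 = 137.9/15 = 9.193
Smallest n/ν is C5H10 → limiting reagent.
theoretical n(H2O) = (10/2) × 14.54 = 72.70 mol → 1310 g
% yield = 465 / 1310 × 100 = 35.50 %

35.5 %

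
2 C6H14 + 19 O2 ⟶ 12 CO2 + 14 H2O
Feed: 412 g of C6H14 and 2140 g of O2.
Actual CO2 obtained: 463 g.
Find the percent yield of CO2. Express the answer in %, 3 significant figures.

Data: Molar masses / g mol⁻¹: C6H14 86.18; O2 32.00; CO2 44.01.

n(C6H14) = 412.0 / 86.18 = 4.781 mol
n(O2) = 2140 / 32.00 = 66.88 mol
n/ν → C6H14: 2.391, O2: 3.520; C6H14 is limiting.
theoretical n(CO2) = (12/2) × 4.781 = 28.69 mol → 1263 g
% yield = 463 / 1263 × 100 = 36.66 %

36.7 %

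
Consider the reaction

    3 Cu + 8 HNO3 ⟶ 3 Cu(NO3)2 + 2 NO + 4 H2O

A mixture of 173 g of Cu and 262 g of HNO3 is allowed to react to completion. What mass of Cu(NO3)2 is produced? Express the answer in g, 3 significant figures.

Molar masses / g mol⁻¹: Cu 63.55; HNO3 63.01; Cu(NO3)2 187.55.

292 g

n(Cu) = 173.0 / 63.55 = 2.722 mol
n(HNO3) = 262.0 / 63.01 = 4.158 mol
n/ν → Cu: 0.9073, HNO3: 0.5198; HNO3 is limiting.
n(Cu(NO3)2) = (3/8) × 4.158 = 1.559 mol
mass = 1.559 × 187.55 = 292.4 g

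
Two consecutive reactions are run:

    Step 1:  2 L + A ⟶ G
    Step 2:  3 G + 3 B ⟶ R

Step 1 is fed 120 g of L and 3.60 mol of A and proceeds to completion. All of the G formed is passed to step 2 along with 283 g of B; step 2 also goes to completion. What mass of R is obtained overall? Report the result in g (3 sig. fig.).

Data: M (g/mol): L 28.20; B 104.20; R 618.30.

Step 1:
n(L) = 120.0 / 28.20 = 4.255 mol
n(A) = 3.600 mol
n/ν → L: 2.128, A: 3.600; L is limiting.
n(G) produced = (1/2) × 4.255 = 2.128 mol
Step 2:
n(G) available = 2.128 mol
n(B) = 283.0 / 104.20 = 2.716 mol
n/ν → G: 0.7093, B: 0.9053; G is limiting.
n(R) = (1/3) × 2.128 = 0.7093 mol
mass = 0.7093 × 618.30 = 438.6 g

439 g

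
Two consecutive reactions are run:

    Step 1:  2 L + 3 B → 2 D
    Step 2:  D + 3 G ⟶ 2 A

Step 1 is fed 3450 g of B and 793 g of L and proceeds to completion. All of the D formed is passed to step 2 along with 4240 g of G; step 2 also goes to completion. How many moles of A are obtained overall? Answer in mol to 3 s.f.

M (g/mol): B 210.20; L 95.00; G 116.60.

16.7 mol

Step 1:
n(B) = 3450 / 210.20 = 16.41 mol
n(L) = 793.0 / 95.00 = 8.347 mol
n/ν for B = 16.41/3 = 5.470
n/ν for L = 8.347/2 = 4.174
Smallest n/ν is L → limiting reagent.
n(D) produced = (2/2) × 8.347 = 8.347 mol
Step 2:
n(D) available = 8.347 mol
n(G) = 4240 / 116.60 = 36.36 mol
n/ν for D = 8.347/1 = 8.347
n/ν for G = 36.36/3 = 12.12
Smallest n/ν is D → limiting reagent.
n(A) = (2/1) × 8.347 = 16.69 mol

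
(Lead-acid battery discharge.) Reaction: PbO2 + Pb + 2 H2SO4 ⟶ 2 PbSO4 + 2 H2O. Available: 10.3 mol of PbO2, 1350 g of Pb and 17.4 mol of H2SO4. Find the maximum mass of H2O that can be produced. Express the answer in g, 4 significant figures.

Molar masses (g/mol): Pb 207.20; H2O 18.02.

n(PbO2) = 10.30 mol
n(Pb) = 1350 / 207.20 = 6.515 mol
n(H2SO4) = 17.40 mol
n/ν for PbO2 = 10.30/1 = 10.30
n/ν for Pb = 6.515/1 = 6.515
n/ν for H2SO4 = 17.40/2 = 8.700
Smallest n/ν is Pb → limiting reagent.
n(H2O) = (2/1) × 6.515 = 13.03 mol
mass = 13.03 × 18.02 = 234.8 g

234.8 g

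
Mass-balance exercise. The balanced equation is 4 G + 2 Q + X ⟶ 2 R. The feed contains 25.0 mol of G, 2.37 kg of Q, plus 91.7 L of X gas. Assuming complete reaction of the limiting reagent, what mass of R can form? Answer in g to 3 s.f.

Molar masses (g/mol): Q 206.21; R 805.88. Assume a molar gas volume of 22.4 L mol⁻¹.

n(G) = 25.00 mol
n(Q) = 2.370×1000 / 206.21 = 11.49 mol
n(X) = 91.70 / 22.4 = 4.094 mol
n/ν for G = 25.00/4 = 6.250
n/ν for Q = 11.49/2 = 5.745
n/ν for X = 4.094/1 = 4.094
Smallest n/ν is X → limiting reagent.
n(R) = (2/1) × 4.094 = 8.188 mol
mass = 8.188 × 805.88 = 6599 g

6600 g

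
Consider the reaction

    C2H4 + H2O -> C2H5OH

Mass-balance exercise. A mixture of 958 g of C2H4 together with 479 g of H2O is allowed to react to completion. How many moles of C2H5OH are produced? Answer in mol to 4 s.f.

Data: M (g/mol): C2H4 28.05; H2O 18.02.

26.58 mol

n(C2H4) = 958.0 / 28.05 = 34.15 mol
n(H2O) = 479.0 / 18.02 = 26.58 mol
n/ν for C2H4 = 34.15/1 = 34.15
n/ν for H2O = 26.58/1 = 26.58
Smallest n/ν is H2O → limiting reagent.
n(C2H5OH) = (1/1) × 26.58 = 26.58 mol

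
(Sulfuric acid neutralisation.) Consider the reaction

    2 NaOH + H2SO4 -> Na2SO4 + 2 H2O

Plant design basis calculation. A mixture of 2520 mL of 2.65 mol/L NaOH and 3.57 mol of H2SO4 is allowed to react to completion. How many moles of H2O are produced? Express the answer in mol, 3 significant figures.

n(NaOH) = 2.65 × 2520/1000 = 6.678 mol
n(H2SO4) = 3.570 mol
n/ν for NaOH = 6.678/2 = 3.339
n/ν for H2SO4 = 3.570/1 = 3.570
Smallest n/ν is NaOH → limiting reagent.
n(H2O) = (2/2) × 6.678 = 6.678 mol

6.68 mol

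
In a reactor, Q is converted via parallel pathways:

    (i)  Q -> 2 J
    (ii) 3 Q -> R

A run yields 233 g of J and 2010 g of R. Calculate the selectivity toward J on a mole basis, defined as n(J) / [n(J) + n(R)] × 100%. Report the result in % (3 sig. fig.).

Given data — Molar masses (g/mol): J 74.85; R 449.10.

41.0 %

n(J) = 233 / 74.85 = 3.113 mol
n(R) = 2010 / 449.10 = 4.476 mol
selectivity = 3.113/(3.113+4.476) × 100 = 41.02 %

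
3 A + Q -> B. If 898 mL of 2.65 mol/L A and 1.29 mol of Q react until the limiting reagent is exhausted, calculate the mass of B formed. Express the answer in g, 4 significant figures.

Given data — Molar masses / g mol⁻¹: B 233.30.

185.1 g

n(A) = 2.65 × 898.0/1000 = 2.380 mol
n(Q) = 1.290 mol
n/ν → A: 0.7933, Q: 1.290; A is limiting.
n(B) = (1/3) × 2.380 = 0.7933 mol
mass = 0.7933 × 233.30 = 185.1 g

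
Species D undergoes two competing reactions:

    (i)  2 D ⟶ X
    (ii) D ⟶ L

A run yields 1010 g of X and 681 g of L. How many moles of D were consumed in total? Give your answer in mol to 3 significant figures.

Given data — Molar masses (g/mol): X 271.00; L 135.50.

n(X) = 1010 / 271.00 = 3.727 mol
n(L) = 681 / 135.50 = 5.026 mol
n(D) via (i) = (2/1)×3.727 = 7.454 mol
n(D) via (ii) = (1/1)×5.026 = 5.026 mol
total n(D) = 7.454 + 5.026 = 12.48 mol

12.5 mol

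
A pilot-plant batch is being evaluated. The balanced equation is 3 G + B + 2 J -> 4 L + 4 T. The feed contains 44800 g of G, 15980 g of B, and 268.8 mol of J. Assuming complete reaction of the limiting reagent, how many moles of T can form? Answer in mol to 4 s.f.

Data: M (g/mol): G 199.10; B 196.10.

300.0 mol

n(G) = 44800 / 199.10 = 225.0 mol
n(B) = 15980 / 196.10 = 81.49 mol
n(J) = 268.8 mol
n/ν for G = 225.0/3 = 75.00
n/ν for B = 81.49/1 = 81.49
n/ν for J = 268.8/2 = 134.4
Smallest n/ν is G → limiting reagent.
n(T) = (4/3) × 225.0 = 300.0 mol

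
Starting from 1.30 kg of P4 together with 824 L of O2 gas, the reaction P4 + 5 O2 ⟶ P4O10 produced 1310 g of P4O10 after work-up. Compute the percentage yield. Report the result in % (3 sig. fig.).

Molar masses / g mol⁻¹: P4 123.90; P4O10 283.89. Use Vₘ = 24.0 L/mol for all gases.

67.2 %

n(P4) = 1.300×1000 / 123.90 = 10.49 mol
n(O2) = 824.0 / 24.0 = 34.33 mol
n/ν → P4: 10.49, O2: 6.866; O2 is limiting.
theoretical n(P4O10) = (1/5) × 34.33 = 6.866 mol → 1949 g
% yield = 1310 / 1949 × 100 = 67.21 %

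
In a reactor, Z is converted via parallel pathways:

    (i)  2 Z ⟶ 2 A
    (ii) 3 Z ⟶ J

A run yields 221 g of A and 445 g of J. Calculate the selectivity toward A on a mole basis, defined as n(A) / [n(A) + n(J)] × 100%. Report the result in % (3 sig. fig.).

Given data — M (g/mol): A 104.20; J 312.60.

59.8 %

n(A) = 221 / 104.20 = 2.121 mol
n(J) = 445 / 312.60 = 1.424 mol
selectivity = 2.121/(2.121+1.424) × 100 = 59.83 %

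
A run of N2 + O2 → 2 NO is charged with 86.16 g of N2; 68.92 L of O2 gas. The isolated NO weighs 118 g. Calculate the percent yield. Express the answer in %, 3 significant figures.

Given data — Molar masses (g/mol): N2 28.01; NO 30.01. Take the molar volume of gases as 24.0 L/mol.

n(N2) = 86.16 / 28.01 = 3.076 mol
n(O2) = 68.92 / 24.0 = 2.872 mol
n/ν for N2 = 3.076/1 = 3.076
n/ν for O2 = 2.872/1 = 2.872
Smallest n/ν is O2 → limiting reagent.
theoretical n(NO) = (2/1) × 2.872 = 5.744 mol → 172.4 g
% yield = 118 / 172.4 × 100 = 68.45 %

68.5 %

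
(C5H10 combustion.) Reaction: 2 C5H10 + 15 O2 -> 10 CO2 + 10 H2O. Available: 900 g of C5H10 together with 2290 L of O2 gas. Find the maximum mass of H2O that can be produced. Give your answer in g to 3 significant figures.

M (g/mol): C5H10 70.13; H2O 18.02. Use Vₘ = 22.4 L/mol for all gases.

n(C5H10) = 900.0 / 70.13 = 12.83 mol
n(O2) = 2290 / 22.4 = 102.2 mol
n/ν for C5H10 = 12.83/2 = 6.415
n/ν for O2 = 102.2/15 = 6.813
Smallest n/ν is C5H10 → limiting reagent.
n(H2O) = (10/2) × 12.83 = 64.15 mol
mass = 64.15 × 18.02 = 1156 g

1160 g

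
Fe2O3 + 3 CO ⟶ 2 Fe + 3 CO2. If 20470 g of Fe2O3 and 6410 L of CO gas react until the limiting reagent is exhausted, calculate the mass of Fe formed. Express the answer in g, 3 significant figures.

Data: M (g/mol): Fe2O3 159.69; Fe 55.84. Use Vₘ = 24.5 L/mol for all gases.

n(Fe2O3) = 20470 / 159.69 = 128.2 mol
n(CO) = 6410 / 24.5 = 261.6 mol
n/ν for Fe2O3 = 128.2/1 = 128.2
n/ν for CO = 261.6/3 = 87.20
Smallest n/ν is CO → limiting reagent.
n(Fe) = (2/3) × 261.6 = 174.4 mol
mass = 174.4 × 55.84 = 9738 g

9740 g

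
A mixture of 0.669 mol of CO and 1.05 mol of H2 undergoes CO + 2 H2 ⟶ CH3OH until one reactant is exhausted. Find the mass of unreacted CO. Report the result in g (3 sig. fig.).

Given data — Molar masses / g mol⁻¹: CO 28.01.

4.03 g

n(CO) = 0.6690 mol
n(H2) = 1.050 mol
n/ν → CO: 0.6690, H2: 0.5250; H2 is limiting.
CO consumed = (1/2) × 1.050 = 0.5250 mol
CO remaining = 0.6690 − 0.5250 = 0.1440 mol
mass = 0.1440 × 28.01 = 4.033 g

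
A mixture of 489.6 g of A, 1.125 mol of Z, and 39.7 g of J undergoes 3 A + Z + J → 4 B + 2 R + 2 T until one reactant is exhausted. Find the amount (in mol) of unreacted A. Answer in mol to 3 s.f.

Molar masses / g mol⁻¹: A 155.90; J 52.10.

n(A) = 489.6 / 155.90 = 3.140 mol
n(Z) = 1.125 mol
n(J) = 39.70 / 52.10 = 0.7620 mol
n/ν → A: 1.047, Z: 1.125, J: 0.7620; J is limiting.
A consumed = (3/1) × 0.7620 = 2.286 mol
A remaining = 3.140 − 2.286 = 0.8540 mol

0.854 mol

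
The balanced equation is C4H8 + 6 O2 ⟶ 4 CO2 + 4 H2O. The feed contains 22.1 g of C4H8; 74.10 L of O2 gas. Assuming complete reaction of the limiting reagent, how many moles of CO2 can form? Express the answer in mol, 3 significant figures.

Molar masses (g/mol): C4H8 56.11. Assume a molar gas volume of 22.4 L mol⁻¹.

1.58 mol

n(C4H8) = 22.10 / 56.11 = 0.3939 mol
n(O2) = 74.10 / 22.4 = 3.308 mol
n/ν for C4H8 = 0.3939/1 = 0.3939
n/ν for O2 = 3.308/6 = 0.5513
Smallest n/ν is C4H8 → limiting reagent.
n(CO2) = (4/1) × 0.3939 = 1.576 mol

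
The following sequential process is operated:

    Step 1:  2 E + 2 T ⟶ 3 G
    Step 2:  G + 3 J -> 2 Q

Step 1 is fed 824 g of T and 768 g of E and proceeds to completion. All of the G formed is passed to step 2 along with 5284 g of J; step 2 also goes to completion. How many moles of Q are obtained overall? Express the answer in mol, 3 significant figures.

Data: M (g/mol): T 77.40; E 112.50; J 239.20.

14.7 mol

Step 1:
n(T) = 824.0 / 77.40 = 10.65 mol
n(E) = 768.0 / 112.50 = 6.827 mol
n/ν for T = 10.65/2 = 5.325
n/ν for E = 6.827/2 = 3.414
Smallest n/ν is E → limiting reagent.
n(G) produced = (3/2) × 6.827 = 10.24 mol
Step 2:
n(G) available = 10.24 mol
n(J) = 5284 / 239.20 = 22.09 mol
n/ν for G = 10.24/1 = 10.24
n/ν for J = 22.09/3 = 7.363
Smallest n/ν is J → limiting reagent.
n(Q) = (2/3) × 22.09 = 14.73 mol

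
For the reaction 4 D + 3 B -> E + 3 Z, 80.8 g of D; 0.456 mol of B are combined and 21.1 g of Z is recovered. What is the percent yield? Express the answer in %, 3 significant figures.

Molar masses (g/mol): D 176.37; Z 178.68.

34.4 %

n(D) = 80.80 / 176.37 = 0.4581 mol
n(B) = 0.4560 mol
n/ν for D = 0.4581/4 = 0.1145
n/ν for B = 0.4560/3 = 0.1520
Smallest n/ν is D → limiting reagent.
theoretical n(Z) = (3/4) × 0.4581 = 0.3436 mol → 61.39 g
% yield = 21.1 / 61.39 × 100 = 34.37 %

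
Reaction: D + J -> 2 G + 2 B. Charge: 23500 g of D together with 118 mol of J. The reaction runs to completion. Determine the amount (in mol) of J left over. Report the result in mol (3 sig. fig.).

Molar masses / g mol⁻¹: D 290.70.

37.2 mol

n(D) = 23500 / 290.70 = 80.84 mol
n(J) = 118.0 mol
n/ν for D = 80.84/1 = 80.84
n/ν for J = 118.0/1 = 118.0
Smallest n/ν is D → limiting reagent.
J consumed = (1/1) × 80.84 = 80.84 mol
J remaining = 118.0 − 80.84 = 37.16 mol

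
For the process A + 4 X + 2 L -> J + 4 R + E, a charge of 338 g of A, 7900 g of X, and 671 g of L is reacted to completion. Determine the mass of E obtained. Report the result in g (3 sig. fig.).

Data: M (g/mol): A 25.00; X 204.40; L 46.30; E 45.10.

327 g

n(A) = 338.0 / 25.00 = 13.52 mol
n(X) = 7900 / 204.40 = 38.65 mol
n(L) = 671.0 / 46.30 = 14.49 mol
n/ν → A: 13.52, X: 9.663, L: 7.245; L is limiting.
n(E) = (1/2) × 14.49 = 7.245 mol
mass = 7.245 × 45.10 = 326.7 g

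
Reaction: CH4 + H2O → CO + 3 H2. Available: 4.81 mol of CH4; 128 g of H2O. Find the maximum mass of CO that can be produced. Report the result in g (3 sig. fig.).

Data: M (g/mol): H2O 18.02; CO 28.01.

n(CH4) = 4.810 mol
n(H2O) = 128.0 / 18.02 = 7.103 mol
n/ν → CH4: 4.810, H2O: 7.103; CH4 is limiting.
n(CO) = (1/1) × 4.810 = 4.810 mol
mass = 4.810 × 28.01 = 134.7 g

135 g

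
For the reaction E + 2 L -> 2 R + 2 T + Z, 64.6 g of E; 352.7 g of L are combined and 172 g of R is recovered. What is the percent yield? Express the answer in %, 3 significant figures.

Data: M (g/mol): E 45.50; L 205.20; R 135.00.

n(E) = 64.60 / 45.50 = 1.420 mol
n(L) = 352.7 / 205.20 = 1.719 mol
n/ν for E = 1.420/1 = 1.420
n/ν for L = 1.719/2 = 0.8595
Smallest n/ν is L → limiting reagent.
theoretical n(R) = (2/2) × 1.719 = 1.719 mol → 232.1 g
% yield = 172 / 232.1 × 100 = 74.11 %

74.1 %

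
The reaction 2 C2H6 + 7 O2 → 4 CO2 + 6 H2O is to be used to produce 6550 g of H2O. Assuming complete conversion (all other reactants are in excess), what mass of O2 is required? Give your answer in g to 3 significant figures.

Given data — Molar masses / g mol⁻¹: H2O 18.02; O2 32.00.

n(H2O) = 6550 / 18.02 = 363.5 mol
n(O2) = (7/6) × 363.5 = 424.1 mol
mass = 424.1 × 32.00 = 13570 g

13600 g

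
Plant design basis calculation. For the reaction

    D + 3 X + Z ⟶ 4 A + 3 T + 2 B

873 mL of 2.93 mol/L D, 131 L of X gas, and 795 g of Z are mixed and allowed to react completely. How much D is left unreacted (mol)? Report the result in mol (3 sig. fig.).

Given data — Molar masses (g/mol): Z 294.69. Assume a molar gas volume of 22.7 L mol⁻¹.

0.634 mol

n(D) = 2.93 × 873.0/1000 = 2.558 mol
n(X) = 131.0 / 22.7 = 5.771 mol
n(Z) = 795.0 / 294.69 = 2.698 mol
n/ν for D = 2.558/1 = 2.558
n/ν for X = 5.771/3 = 1.924
n/ν for Z = 2.698/1 = 2.698
Smallest n/ν is X → limiting reagent.
D consumed = (1/3) × 5.771 = 1.924 mol
D remaining = 2.558 − 1.924 = 0.6340 mol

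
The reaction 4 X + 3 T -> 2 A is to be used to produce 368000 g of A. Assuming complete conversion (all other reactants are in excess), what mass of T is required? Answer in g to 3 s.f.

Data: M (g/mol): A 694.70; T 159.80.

n(A) = 368000 / 694.70 = 529.7 mol
n(T) = (3/2) × 529.7 = 794.6 mol
mass = 794.6 × 159.80 = 127000 g

127000 g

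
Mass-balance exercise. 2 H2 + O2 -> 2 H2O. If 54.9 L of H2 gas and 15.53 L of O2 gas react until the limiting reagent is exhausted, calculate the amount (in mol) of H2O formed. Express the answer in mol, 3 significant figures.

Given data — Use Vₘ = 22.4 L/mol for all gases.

1.39 mol

n(H2) = 54.90 / 22.4 = 2.451 mol
n(O2) = 15.53 / 22.4 = 0.6933 mol
n/ν for H2 = 2.451/2 = 1.226
n/ν for O2 = 0.6933/1 = 0.6933
Smallest n/ν is O2 → limiting reagent.
n(H2O) = (2/1) × 0.6933 = 1.387 mol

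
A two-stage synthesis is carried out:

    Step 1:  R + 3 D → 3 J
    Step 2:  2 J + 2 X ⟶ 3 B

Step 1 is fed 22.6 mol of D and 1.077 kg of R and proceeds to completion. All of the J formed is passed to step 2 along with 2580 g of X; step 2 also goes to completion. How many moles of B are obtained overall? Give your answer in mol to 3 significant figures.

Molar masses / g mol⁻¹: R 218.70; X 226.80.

Step 1:
n(D) = 22.60 mol
n(R) = 1.077×1000 / 218.70 = 4.925 mol
n/ν for D = 22.60/3 = 7.533
n/ν for R = 4.925/1 = 4.925
Smallest n/ν is R → limiting reagent.
n(J) produced = (3/1) × 4.925 = 14.78 mol
Step 2:
n(J) available = 14.78 mol
n(X) = 2580 / 226.80 = 11.38 mol
n/ν for J = 14.78/2 = 7.390
n/ν for X = 11.38/2 = 5.690
Smallest n/ν is X → limiting reagent.
n(B) = (3/2) × 11.38 = 17.07 mol

17.1 mol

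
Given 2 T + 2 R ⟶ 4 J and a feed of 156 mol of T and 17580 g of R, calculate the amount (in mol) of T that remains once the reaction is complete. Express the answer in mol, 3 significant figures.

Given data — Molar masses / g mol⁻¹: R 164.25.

49.0 mol

n(T) = 156.0 mol
n(R) = 17580 / 164.25 = 107.0 mol
n/ν for T = 156.0/2 = 78.00
n/ν for R = 107.0/2 = 53.50
Smallest n/ν is R → limiting reagent.
T consumed = (2/2) × 107.0 = 107.0 mol
T remaining = 156.0 − 107.0 = 49.00 mol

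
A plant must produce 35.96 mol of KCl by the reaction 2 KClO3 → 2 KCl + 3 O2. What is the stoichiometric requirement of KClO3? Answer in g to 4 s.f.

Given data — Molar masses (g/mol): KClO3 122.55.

4407 g

n(KCl) = 35.96 mol
n(KClO3) = (2/2) × 35.96 = 35.96 mol
mass = 35.96 × 122.55 = 4407 g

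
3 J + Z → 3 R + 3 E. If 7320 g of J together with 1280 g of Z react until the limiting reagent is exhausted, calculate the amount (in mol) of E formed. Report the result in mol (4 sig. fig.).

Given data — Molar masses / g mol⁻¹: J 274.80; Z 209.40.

n(J) = 7320 / 274.80 = 26.64 mol
n(Z) = 1280 / 209.40 = 6.113 mol
n/ν for J = 26.64/3 = 8.880
n/ν for Z = 6.113/1 = 6.113
Smallest n/ν is Z → limiting reagent.
n(E) = (3/1) × 6.113 = 18.34 mol

18.34 mol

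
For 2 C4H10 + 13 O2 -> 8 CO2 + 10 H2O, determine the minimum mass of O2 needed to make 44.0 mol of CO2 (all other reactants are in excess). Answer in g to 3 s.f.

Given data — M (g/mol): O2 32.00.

n(CO2) = 44.00 mol
n(O2) = (13/8) × 44.00 = 71.50 mol
mass = 71.50 × 32.00 = 2288 g

2290 g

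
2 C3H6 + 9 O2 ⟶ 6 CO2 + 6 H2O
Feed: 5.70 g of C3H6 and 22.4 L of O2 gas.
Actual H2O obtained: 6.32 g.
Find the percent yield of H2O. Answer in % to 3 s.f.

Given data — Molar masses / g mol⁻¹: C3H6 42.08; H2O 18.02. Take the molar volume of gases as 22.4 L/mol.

86.3 %

n(C3H6) = 5.700 / 42.08 = 0.1355 mol
n(O2) = 22.40 / 22.4 = 1.000 mol
n/ν for C3H6 = 0.1355/2 = 0.06775
n/ν for O2 = 1.000/9 = 0.1111
Smallest n/ν is C3H6 → limiting reagent.
theoretical n(H2O) = (6/2) × 0.1355 = 0.4065 mol → 7.325 g
% yield = 6.32 / 7.325 × 100 = 86.28 %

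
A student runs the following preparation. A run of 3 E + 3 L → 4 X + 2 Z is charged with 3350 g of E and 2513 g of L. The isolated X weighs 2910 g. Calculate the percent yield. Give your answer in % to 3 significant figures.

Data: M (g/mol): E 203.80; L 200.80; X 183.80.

n(E) = 3350 / 203.80 = 16.44 mol
n(L) = 2513 / 200.80 = 12.51 mol
n/ν for E = 16.44/3 = 5.480
n/ν for L = 12.51/3 = 4.170
Smallest n/ν is L → limiting reagent.
theoretical n(X) = (4/3) × 12.51 = 16.68 mol → 3066 g
% yield = 2910 / 3066 × 100 = 94.91 %

94.9 %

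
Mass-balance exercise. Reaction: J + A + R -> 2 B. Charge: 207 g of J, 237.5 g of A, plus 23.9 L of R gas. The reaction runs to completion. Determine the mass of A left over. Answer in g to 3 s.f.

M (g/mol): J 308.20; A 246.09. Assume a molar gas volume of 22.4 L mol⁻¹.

72.2 g

n(J) = 207.0 / 308.20 = 0.6716 mol
n(A) = 237.5 / 246.09 = 0.9651 mol
n(R) = 23.90 / 22.4 = 1.067 mol
n/ν → J: 0.6716, A: 0.9651, R: 1.067; J is limiting.
A consumed = (1/1) × 0.6716 = 0.6716 mol
A remaining = 0.9651 − 0.6716 = 0.2935 mol
mass = 0.2935 × 246.09 = 72.23 g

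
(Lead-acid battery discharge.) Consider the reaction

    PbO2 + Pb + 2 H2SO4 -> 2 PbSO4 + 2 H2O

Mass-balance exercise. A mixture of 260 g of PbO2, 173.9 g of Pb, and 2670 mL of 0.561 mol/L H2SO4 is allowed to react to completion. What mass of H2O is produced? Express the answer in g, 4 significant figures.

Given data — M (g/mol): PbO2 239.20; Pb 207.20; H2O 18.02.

26.99 g

n(PbO2) = 260.0 / 239.20 = 1.087 mol
n(Pb) = 173.9 / 207.20 = 0.8393 mol
n(H2SO4) = 0.561 × 2670/1000 = 1.498 mol
n/ν for PbO2 = 1.087/1 = 1.087
n/ν for Pb = 0.8393/1 = 0.8393
n/ν for H2SO4 = 1.498/2 = 0.7490
Smallest n/ν is H2SO4 → limiting reagent.
n(H2O) = (2/2) × 1.498 = 1.498 mol
mass = 1.498 × 18.02 = 26.99 g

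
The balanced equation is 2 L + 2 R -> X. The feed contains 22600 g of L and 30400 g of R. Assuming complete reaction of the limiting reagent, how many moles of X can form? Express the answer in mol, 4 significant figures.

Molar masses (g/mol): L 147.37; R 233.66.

n(L) = 22600 / 147.37 = 153.4 mol
n(R) = 30400 / 233.66 = 130.1 mol
n/ν → L: 76.70, R: 65.05; R is limiting.
n(X) = (1/2) × 130.1 = 65.05 mol

65.05 mol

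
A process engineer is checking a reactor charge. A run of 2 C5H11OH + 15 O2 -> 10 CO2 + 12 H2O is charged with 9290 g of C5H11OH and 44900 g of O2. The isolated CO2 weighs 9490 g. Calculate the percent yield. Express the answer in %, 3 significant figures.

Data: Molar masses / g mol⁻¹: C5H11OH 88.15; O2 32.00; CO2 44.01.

40.9 %

n(C5H11OH) = 9290 / 88.15 = 105.4 mol
n(O2) = 44900 / 32.00 = 1403 mol
n/ν for C5H11OH = 105.4/2 = 52.70
n/ν for O2 = 1403/15 = 93.53
Smallest n/ν is C5H11OH → limiting reagent.
theoretical n(CO2) = (10/2) × 105.4 = 527.0 mol → 23190 g
% yield = 9490 / 23190 × 100 = 40.92 %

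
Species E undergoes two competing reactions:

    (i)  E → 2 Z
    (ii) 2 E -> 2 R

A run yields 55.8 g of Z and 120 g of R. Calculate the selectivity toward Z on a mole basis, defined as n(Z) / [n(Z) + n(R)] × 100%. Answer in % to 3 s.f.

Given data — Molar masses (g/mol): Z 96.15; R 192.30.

48.2 %

n(Z) = 55.8 / 96.15 = 0.5803 mol
n(R) = 120 / 192.30 = 0.6240 mol
selectivity = 0.5803/(0.5803+0.6240) × 100 = 48.19 %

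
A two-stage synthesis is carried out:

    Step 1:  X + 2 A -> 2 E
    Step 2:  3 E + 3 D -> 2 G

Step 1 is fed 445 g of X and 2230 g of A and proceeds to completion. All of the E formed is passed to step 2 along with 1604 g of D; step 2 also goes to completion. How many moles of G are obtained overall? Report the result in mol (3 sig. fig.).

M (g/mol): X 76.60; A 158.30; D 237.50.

Step 1:
n(X) = 445.0 / 76.60 = 5.809 mol
n(A) = 2230 / 158.30 = 14.09 mol
n/ν → X: 5.809, A: 7.045; X is limiting.
n(E) produced = (2/1) × 5.809 = 11.62 mol
Step 2:
n(E) available = 11.62 mol
n(D) = 1604 / 237.50 = 6.754 mol
n/ν → E: 3.873, D: 2.251; D is limiting.
n(G) = (2/3) × 6.754 = 4.503 mol

4.50 mol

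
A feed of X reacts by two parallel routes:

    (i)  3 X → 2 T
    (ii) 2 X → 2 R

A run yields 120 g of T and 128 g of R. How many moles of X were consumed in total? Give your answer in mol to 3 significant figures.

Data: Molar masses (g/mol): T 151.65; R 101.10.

2.45 mol

n(T) = 120 / 151.65 = 0.7913 mol
n(R) = 128 / 101.10 = 1.266 mol
n(X) via (i) = (3/2)×0.7913 = 1.187 mol
n(X) via (ii) = (2/2)×1.266 = 1.266 mol
total n(X) = 1.187 + 1.266 = 2.453 mol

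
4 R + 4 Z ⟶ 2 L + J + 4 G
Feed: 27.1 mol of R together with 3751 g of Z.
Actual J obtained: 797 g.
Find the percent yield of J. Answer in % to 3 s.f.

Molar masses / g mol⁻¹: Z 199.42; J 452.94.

n(R) = 27.10 mol
n(Z) = 3751 / 199.42 = 18.81 mol
n/ν → R: 6.775, Z: 4.703; Z is limiting.
theoretical n(J) = (1/4) × 18.81 = 4.703 mol → 2130 g
% yield = 797 / 2130 × 100 = 37.42 %

37.4 %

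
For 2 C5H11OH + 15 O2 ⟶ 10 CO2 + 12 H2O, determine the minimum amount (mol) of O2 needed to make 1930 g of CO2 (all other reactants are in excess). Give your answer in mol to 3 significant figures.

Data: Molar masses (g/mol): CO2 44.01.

n(CO2) = 1930 / 44.01 = 43.85 mol
n(O2) = (15/10) × 43.85 = 65.78 mol

65.8 mol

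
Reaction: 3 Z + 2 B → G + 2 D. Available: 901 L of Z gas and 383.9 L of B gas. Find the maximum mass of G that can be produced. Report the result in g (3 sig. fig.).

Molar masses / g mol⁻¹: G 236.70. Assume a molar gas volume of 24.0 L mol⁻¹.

n(Z) = 901.0 / 24.0 = 37.54 mol
n(B) = 383.9 / 24.0 = 16.00 mol
n/ν for Z = 37.54/3 = 12.51
n/ν for B = 16.00/2 = 8.000
Smallest n/ν is B → limiting reagent.
n(G) = (1/2) × 16.00 = 8.000 mol
mass = 8.000 × 236.70 = 1894 g

1890 g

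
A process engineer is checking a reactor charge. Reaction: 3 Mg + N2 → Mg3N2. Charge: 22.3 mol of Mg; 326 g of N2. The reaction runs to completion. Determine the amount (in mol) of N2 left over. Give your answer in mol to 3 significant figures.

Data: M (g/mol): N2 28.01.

4.21 mol

n(Mg) = 22.30 mol
n(N2) = 326.0 / 28.01 = 11.64 mol
n/ν → Mg: 7.433, N2: 11.64; Mg is limiting.
N2 consumed = (1/3) × 22.30 = 7.433 mol
N2 remaining = 11.64 − 7.433 = 4.207 mol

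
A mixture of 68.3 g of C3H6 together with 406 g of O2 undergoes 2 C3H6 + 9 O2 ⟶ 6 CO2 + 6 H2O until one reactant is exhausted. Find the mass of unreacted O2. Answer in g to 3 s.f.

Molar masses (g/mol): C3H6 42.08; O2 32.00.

n(C3H6) = 68.30 / 42.08 = 1.623 mol
n(O2) = 406.0 / 32.00 = 12.69 mol
n/ν for C3H6 = 1.623/2 = 0.8115
n/ν for O2 = 12.69/9 = 1.410
Smallest n/ν is C3H6 → limiting reagent.
O2 consumed = (9/2) × 1.623 = 7.304 mol
O2 remaining = 12.69 − 7.304 = 5.386 mol
mass = 5.386 × 32.00 = 172.4 g

172 g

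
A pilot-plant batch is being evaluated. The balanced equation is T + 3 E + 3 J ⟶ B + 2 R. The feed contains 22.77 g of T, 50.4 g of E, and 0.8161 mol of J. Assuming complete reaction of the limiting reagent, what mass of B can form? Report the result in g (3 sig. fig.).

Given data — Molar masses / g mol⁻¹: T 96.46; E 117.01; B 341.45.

n(T) = 22.77 / 96.46 = 0.2361 mol
n(E) = 50.40 / 117.01 = 0.4307 mol
n(J) = 0.8161 mol
n/ν → T: 0.2361, E: 0.1436, J: 0.2720; E is limiting.
n(B) = (1/3) × 0.4307 = 0.1436 mol
mass = 0.1436 × 341.45 = 49.03 g

49.0 g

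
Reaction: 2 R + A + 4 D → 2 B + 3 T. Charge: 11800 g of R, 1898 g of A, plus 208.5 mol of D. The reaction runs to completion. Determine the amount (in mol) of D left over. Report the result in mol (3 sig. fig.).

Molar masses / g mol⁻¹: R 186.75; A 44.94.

82.1 mol

n(R) = 11800 / 186.75 = 63.19 mol
n(A) = 1898 / 44.94 = 42.23 mol
n(D) = 208.5 mol
n/ν → R: 31.60, A: 42.23, D: 52.13; R is limiting.
D consumed = (4/2) × 63.19 = 126.4 mol
D remaining = 208.5 − 126.4 = 82.10 mol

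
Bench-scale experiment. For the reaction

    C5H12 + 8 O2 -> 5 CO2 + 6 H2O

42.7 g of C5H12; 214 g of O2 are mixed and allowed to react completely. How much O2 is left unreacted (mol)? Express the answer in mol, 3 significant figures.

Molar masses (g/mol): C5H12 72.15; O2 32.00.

n(C5H12) = 42.70 / 72.15 = 0.5918 mol
n(O2) = 214.0 / 32.00 = 6.688 mol
n/ν → C5H12: 0.5918, O2: 0.8360; C5H12 is limiting.
O2 consumed = (8/1) × 0.5918 = 4.734 mol
O2 remaining = 6.688 − 4.734 = 1.954 mol

1.95 mol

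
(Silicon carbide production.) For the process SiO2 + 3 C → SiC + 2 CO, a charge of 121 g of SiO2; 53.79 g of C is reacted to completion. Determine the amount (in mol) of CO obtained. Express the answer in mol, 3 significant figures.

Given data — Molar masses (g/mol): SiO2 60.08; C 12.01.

2.99 mol

n(SiO2) = 121.0 / 60.08 = 2.014 mol
n(C) = 53.79 / 12.01 = 4.479 mol
n/ν → SiO2: 2.014, C: 1.493; C is limiting.
n(CO) = (2/3) × 4.479 = 2.986 mol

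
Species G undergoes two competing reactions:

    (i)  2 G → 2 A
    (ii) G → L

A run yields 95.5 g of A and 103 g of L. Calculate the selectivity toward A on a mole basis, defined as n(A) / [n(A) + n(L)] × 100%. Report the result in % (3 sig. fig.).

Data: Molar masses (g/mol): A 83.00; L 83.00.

48.1 %

n(A) = 95.5 / 83.00 = 1.151 mol
n(L) = 103 / 83.00 = 1.241 mol
selectivity = 1.151/(1.151+1.241) × 100 = 48.12 %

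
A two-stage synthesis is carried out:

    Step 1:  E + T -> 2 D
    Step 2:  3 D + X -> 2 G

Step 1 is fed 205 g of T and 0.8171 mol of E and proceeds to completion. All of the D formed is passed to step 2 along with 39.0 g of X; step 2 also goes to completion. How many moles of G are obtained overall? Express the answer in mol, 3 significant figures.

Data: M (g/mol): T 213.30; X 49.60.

1.09 mol

Step 1:
n(T) = 205.0 / 213.30 = 0.9611 mol
n(E) = 0.8171 mol
n/ν for T = 0.9611/1 = 0.9611
n/ν for E = 0.8171/1 = 0.8171
Smallest n/ν is E → limiting reagent.
n(D) produced = (2/1) × 0.8171 = 1.634 mol
Step 2:
n(D) available = 1.634 mol
n(X) = 39.00 / 49.60 = 0.7863 mol
n/ν for D = 1.634/3 = 0.5447
n/ν for X = 0.7863/1 = 0.7863
Smallest n/ν is D → limiting reagent.
n(G) = (2/3) × 1.634 = 1.089 mol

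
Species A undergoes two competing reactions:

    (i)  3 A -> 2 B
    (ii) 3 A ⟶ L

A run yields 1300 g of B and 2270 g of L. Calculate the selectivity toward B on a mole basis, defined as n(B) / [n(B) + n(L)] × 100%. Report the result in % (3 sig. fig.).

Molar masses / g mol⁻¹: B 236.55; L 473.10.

53.4 %

n(B) = 1300 / 236.55 = 5.496 mol
n(L) = 2270 / 473.10 = 4.798 mol
selectivity = 5.496/(5.496+4.798) × 100 = 53.39 %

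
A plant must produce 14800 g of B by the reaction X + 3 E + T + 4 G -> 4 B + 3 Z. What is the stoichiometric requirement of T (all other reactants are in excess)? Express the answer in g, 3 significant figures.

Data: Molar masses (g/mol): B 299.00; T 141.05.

1750 g

n(B) = 14800 / 299.00 = 49.50 mol
n(T) = (1/4) × 49.50 = 12.38 mol
mass = 12.38 × 141.05 = 1746 g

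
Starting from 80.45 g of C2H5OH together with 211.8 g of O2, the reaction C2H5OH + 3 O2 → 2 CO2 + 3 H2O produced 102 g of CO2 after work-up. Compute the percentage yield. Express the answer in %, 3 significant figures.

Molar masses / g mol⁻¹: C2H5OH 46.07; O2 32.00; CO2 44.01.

66.4 %

n(C2H5OH) = 80.45 / 46.07 = 1.746 mol
n(O2) = 211.8 / 32.00 = 6.619 mol
n/ν for C2H5OH = 1.746/1 = 1.746
n/ν for O2 = 6.619/3 = 2.206
Smallest n/ν is C2H5OH → limiting reagent.
theoretical n(CO2) = (2/1) × 1.746 = 3.492 mol → 153.7 g
% yield = 102 / 153.7 × 100 = 66.36 %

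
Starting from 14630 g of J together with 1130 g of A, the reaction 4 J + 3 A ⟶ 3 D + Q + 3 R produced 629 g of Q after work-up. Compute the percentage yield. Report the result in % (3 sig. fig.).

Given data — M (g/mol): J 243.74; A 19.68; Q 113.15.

n(J) = 14630 / 243.74 = 60.02 mol
n(A) = 1130 / 19.68 = 57.42 mol
n/ν → J: 15.01, A: 19.14; J is limiting.
theoretical n(Q) = (1/4) × 60.02 = 15.01 mol → 1698 g
% yield = 629 / 1698 × 100 = 37.04 %

37.0 %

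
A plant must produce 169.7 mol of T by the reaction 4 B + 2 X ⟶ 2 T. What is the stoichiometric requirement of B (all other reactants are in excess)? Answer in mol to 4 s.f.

n(T) = 169.7 mol
n(B) = (4/2) × 169.7 = 339.4 mol

339.4 mol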